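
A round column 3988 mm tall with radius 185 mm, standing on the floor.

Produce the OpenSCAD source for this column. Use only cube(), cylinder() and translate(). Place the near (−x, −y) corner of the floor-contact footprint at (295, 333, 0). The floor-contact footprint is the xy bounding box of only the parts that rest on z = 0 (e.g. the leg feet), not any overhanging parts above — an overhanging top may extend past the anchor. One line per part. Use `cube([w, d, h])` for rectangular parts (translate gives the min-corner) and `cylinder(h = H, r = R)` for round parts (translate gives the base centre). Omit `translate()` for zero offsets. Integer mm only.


translate([480, 518, 0]) cylinder(h = 3988, r = 185);


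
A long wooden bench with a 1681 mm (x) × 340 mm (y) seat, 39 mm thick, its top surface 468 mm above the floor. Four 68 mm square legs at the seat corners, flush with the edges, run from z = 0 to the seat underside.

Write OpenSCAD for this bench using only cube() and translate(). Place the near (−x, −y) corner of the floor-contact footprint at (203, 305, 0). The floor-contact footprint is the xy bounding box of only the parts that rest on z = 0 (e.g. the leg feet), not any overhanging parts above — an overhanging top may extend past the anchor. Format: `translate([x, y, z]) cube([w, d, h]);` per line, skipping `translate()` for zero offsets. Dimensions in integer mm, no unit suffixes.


// leg_h = 468 − 39 = 429
translate([203, 305, 429]) cube([1681, 340, 39]);
translate([203, 305, 0]) cube([68, 68, 429]);
translate([203, 577, 0]) cube([68, 68, 429]);
translate([1816, 305, 0]) cube([68, 68, 429]);
translate([1816, 577, 0]) cube([68, 68, 429]);


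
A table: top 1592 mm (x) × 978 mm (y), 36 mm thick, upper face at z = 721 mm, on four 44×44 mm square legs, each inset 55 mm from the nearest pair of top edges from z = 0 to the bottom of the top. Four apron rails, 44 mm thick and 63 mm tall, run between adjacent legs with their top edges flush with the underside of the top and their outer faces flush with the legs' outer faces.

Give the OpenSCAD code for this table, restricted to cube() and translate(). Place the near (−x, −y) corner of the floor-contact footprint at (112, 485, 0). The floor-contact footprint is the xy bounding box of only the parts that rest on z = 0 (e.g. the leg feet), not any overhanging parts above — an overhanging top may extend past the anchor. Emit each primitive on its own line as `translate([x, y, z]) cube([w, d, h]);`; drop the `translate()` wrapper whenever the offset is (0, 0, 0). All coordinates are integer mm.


translate([57, 430, 685]) cube([1592, 978, 36]);
translate([112, 485, 0]) cube([44, 44, 685]);
translate([1550, 485, 0]) cube([44, 44, 685]);
translate([112, 1309, 0]) cube([44, 44, 685]);
translate([1550, 1309, 0]) cube([44, 44, 685]);
translate([156, 485, 622]) cube([1394, 44, 63]);
translate([156, 1309, 622]) cube([1394, 44, 63]);
translate([112, 529, 622]) cube([44, 780, 63]);
translate([1550, 529, 622]) cube([44, 780, 63]);


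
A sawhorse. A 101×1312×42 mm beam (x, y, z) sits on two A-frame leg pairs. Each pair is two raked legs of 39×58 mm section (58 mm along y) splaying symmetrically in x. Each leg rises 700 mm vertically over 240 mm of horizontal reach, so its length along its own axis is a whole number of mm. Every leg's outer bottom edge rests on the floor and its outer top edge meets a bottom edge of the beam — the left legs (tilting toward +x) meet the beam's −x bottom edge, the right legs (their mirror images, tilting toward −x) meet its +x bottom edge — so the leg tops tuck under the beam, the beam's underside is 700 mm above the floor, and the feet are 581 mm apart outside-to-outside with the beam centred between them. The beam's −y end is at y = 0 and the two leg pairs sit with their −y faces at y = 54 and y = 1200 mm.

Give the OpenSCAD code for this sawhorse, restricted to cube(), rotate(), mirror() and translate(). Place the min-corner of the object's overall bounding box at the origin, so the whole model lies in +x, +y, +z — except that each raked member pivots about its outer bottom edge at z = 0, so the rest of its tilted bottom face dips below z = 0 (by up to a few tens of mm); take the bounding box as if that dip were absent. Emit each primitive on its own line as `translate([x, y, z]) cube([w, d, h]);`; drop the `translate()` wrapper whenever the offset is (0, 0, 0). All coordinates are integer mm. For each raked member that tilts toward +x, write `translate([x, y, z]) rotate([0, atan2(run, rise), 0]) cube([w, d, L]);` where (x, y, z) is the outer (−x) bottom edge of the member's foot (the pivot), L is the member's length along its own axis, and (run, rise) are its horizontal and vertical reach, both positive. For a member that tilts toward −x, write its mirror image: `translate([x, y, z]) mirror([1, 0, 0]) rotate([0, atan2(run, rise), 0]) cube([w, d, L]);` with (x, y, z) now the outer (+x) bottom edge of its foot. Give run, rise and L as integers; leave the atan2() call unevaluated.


// leg length = √(240² + 700²) = 740
// right-leg outer foot x = 2·240 + 101 = 581
// beam min-corner = (240, 0, 700)
translate([240, 0, 700]) cube([101, 1312, 42]);
translate([0, 54, 0]) rotate([0, atan2(240, 700), 0]) cube([39, 58, 740]);
translate([581, 54, 0]) mirror([1, 0, 0]) rotate([0, atan2(240, 700), 0]) cube([39, 58, 740]);
translate([0, 1200, 0]) rotate([0, atan2(240, 700), 0]) cube([39, 58, 740]);
translate([581, 1200, 0]) mirror([1, 0, 0]) rotate([0, atan2(240, 700), 0]) cube([39, 58, 740]);


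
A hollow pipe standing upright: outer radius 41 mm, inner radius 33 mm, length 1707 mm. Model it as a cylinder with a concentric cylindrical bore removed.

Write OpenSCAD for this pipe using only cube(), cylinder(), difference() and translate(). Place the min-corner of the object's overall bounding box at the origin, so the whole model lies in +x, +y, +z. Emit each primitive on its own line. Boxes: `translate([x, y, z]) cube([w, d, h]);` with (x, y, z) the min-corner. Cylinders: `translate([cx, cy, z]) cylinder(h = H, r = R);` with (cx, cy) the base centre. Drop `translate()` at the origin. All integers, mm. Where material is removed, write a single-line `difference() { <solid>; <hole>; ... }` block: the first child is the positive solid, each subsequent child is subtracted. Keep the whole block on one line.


difference() { translate([41, 41, 0]) cylinder(h = 1707, r = 41); translate([41, 41, 0]) cylinder(h = 1707, r = 33); }


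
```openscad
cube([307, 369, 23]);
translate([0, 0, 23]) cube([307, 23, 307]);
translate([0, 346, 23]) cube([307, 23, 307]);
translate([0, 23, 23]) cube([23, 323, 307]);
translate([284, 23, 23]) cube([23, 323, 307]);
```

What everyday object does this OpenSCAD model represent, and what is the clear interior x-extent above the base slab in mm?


An open box. The internal width is 261 mm.

A 307×369 base slab with four walls standing on it — an open box. The base is 307 mm wide and the walls are 23 mm thick, so the internal width is 307 − 2 × 23 = 261 mm.


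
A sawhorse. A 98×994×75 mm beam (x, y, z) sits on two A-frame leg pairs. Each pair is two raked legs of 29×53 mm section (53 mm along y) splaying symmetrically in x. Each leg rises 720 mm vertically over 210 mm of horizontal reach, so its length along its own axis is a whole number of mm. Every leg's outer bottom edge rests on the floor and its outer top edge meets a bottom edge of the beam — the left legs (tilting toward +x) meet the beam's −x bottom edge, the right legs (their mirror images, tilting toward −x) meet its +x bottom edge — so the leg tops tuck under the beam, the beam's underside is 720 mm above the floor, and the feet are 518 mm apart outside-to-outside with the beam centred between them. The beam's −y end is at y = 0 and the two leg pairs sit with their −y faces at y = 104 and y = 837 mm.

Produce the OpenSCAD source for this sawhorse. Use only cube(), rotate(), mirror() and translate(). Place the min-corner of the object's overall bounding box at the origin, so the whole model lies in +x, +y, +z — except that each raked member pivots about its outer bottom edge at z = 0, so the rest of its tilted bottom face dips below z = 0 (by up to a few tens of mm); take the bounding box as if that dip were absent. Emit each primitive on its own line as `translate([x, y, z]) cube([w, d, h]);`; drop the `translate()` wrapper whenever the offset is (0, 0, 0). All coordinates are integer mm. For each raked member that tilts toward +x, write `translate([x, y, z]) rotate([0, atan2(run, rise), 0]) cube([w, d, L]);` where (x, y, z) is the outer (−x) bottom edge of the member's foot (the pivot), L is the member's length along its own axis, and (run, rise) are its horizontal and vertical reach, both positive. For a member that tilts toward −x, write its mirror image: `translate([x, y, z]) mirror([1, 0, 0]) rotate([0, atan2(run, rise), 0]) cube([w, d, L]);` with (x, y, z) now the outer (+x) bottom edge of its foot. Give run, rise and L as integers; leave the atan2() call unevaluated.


translate([210, 0, 720]) cube([98, 994, 75]);
translate([0, 104, 0]) rotate([0, atan2(210, 720), 0]) cube([29, 53, 750]);
translate([518, 104, 0]) mirror([1, 0, 0]) rotate([0, atan2(210, 720), 0]) cube([29, 53, 750]);
translate([0, 837, 0]) rotate([0, atan2(210, 720), 0]) cube([29, 53, 750]);
translate([518, 837, 0]) mirror([1, 0, 0]) rotate([0, atan2(210, 720), 0]) cube([29, 53, 750]);


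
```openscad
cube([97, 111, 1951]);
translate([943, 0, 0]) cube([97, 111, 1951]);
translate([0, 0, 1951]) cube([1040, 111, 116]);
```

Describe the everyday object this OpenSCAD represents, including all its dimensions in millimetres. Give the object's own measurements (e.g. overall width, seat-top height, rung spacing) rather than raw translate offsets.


A door frame. The clear opening is 846 mm wide and 1951 mm high. Two 97 mm wide jambs, 111 mm deep, stand either side of the opening from the floor to the top of the opening. A 116 mm thick head sits across the top of both jambs, spanning the full outside width of the frame.


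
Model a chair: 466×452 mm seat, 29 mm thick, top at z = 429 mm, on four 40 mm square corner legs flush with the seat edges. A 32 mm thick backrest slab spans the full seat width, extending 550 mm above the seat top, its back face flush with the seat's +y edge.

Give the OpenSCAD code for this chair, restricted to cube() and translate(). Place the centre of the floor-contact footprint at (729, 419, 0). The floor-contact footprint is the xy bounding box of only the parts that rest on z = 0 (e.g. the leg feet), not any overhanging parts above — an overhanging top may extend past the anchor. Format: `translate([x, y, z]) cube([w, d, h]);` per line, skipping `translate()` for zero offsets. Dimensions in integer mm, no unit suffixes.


translate([496, 193, 400]) cube([466, 452, 29]);
translate([496, 193, 0]) cube([40, 40, 400]);
translate([922, 193, 0]) cube([40, 40, 400]);
translate([496, 605, 0]) cube([40, 40, 400]);
translate([922, 605, 0]) cube([40, 40, 400]);
translate([496, 613, 429]) cube([466, 32, 550]);


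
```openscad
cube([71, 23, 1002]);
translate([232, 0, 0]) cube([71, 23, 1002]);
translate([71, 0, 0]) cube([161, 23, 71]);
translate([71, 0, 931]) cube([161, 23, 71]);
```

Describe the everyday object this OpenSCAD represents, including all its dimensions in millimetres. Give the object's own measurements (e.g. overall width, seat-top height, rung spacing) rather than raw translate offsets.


A rectangular picture frame lying in the x–z plane (depth along y). The opening is 161 mm wide (x) by 860 mm tall (z), surrounded by a border 71 mm wide on all four sides. The frame is 23 mm deep and is made of two full-height vertical stiles with two horizontal rails fitted between them.


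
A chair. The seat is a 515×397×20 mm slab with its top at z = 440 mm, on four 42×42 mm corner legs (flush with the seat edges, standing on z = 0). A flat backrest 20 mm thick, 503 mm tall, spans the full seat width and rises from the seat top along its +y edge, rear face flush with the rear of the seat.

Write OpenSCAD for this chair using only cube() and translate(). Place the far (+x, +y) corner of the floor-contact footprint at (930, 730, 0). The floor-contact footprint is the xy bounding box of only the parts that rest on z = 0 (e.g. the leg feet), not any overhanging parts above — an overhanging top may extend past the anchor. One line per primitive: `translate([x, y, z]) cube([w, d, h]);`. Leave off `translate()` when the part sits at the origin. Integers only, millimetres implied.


translate([415, 333, 420]) cube([515, 397, 20]);
translate([415, 333, 0]) cube([42, 42, 420]);
translate([888, 333, 0]) cube([42, 42, 420]);
translate([415, 688, 0]) cube([42, 42, 420]);
translate([888, 688, 0]) cube([42, 42, 420]);
translate([415, 710, 440]) cube([515, 20, 503]);


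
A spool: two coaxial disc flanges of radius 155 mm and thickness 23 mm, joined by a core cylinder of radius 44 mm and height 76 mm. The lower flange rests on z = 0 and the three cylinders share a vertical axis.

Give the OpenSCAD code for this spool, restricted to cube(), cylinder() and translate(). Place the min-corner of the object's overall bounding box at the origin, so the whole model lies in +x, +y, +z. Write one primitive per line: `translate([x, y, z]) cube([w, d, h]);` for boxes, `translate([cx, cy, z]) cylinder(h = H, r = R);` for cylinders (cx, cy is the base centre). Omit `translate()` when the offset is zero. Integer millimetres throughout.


translate([155, 155, 0]) cylinder(h = 23, r = 155);
translate([155, 155, 23]) cylinder(h = 76, r = 44);
translate([155, 155, 99]) cylinder(h = 23, r = 155);


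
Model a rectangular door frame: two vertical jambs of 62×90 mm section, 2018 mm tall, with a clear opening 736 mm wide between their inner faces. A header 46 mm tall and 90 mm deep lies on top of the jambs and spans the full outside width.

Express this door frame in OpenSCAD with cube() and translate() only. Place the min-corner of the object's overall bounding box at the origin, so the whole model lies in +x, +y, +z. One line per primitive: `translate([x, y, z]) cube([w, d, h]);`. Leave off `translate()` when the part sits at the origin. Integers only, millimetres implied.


cube([62, 90, 2018]);
translate([798, 0, 0]) cube([62, 90, 2018]);
translate([0, 0, 2018]) cube([860, 90, 46]);


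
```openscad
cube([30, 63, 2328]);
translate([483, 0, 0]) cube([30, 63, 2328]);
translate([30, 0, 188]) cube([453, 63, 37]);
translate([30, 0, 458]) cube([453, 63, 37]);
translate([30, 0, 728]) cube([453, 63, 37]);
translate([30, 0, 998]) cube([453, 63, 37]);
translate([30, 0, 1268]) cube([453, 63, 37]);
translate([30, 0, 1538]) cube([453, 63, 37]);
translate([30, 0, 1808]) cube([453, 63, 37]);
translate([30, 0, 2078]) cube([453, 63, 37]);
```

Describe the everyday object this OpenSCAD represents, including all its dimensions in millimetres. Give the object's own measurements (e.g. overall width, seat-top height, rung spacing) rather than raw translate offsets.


A straight ladder. Two 30×63 mm vertical rails, 2328 mm tall, stand 513 mm apart (outside-to-outside) with their front faces coplanar on the −y side. 8 rungs, each 63 mm deep and 37 mm tall, span between the inner faces of the rails, front faces flush with the rails. The lowest rung's underside is at z = 188 mm and rungs are spaced 270 mm apart (underside to underside).


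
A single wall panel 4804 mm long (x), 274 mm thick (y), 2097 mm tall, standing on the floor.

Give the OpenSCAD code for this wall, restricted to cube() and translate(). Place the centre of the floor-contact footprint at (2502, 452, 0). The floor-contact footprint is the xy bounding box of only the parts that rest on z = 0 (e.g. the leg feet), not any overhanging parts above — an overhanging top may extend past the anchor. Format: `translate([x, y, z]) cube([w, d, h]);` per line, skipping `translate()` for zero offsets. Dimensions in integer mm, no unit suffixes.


translate([100, 315, 0]) cube([4804, 274, 2097]);


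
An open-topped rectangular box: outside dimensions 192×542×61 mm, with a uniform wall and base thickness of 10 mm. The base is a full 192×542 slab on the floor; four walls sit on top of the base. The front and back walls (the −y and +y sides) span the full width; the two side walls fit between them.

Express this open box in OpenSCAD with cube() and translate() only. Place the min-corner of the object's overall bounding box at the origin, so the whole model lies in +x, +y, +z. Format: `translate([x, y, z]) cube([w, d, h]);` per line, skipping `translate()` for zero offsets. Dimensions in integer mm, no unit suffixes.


cube([192, 542, 10]);
translate([0, 0, 10]) cube([192, 10, 51]);
translate([0, 532, 10]) cube([192, 10, 51]);
translate([0, 10, 10]) cube([10, 522, 51]);
translate([182, 10, 10]) cube([10, 522, 51]);


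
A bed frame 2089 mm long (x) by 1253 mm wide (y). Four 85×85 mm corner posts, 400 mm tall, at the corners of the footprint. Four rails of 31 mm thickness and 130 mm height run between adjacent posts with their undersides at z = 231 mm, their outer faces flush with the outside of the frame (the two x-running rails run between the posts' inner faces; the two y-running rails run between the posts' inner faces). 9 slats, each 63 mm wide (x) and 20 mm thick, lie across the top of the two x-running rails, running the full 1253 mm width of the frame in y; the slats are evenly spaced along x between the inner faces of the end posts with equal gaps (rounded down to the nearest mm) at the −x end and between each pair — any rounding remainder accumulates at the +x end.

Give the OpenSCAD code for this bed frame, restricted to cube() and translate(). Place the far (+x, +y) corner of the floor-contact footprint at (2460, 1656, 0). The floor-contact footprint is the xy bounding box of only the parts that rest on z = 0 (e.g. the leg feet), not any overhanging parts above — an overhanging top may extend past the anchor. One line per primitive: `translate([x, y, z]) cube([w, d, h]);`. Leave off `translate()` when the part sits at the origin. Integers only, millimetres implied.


translate([371, 403, 0]) cube([85, 85, 400]);
translate([371, 1571, 0]) cube([85, 85, 400]);
translate([2375, 403, 0]) cube([85, 85, 400]);
translate([2375, 1571, 0]) cube([85, 85, 400]);
translate([456, 403, 231]) cube([1919, 31, 130]);
translate([456, 1625, 231]) cube([1919, 31, 130]);
translate([371, 488, 231]) cube([31, 1083, 130]);
translate([2429, 488, 231]) cube([31, 1083, 130]);
translate([591, 403, 361]) cube([63, 1253, 20]);
translate([789, 403, 361]) cube([63, 1253, 20]);
translate([987, 403, 361]) cube([63, 1253, 20]);
translate([1185, 403, 361]) cube([63, 1253, 20]);
translate([1383, 403, 361]) cube([63, 1253, 20]);
translate([1581, 403, 361]) cube([63, 1253, 20]);
translate([1779, 403, 361]) cube([63, 1253, 20]);
translate([1977, 403, 361]) cube([63, 1253, 20]);
translate([2175, 403, 361]) cube([63, 1253, 20]);


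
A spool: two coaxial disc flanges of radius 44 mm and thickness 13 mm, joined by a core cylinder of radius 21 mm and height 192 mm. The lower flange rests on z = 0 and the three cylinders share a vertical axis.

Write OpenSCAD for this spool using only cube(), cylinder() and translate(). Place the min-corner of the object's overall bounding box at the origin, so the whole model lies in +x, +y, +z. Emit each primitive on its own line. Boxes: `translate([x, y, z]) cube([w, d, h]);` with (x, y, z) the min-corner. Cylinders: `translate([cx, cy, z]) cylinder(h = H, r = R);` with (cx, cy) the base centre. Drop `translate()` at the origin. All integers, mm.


translate([44, 44, 0]) cylinder(h = 13, r = 44);
translate([44, 44, 13]) cylinder(h = 192, r = 21);
translate([44, 44, 205]) cylinder(h = 13, r = 44);


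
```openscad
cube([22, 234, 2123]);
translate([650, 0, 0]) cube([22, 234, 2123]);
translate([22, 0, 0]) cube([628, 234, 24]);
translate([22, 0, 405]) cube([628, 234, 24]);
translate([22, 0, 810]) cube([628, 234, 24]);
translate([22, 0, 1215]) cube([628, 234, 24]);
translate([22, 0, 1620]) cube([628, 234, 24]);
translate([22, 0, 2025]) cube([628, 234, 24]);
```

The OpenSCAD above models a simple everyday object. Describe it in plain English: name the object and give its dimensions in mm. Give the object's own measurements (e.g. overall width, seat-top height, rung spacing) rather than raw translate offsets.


An open bookshelf. Two side panels, each 22 mm thick, 234 mm deep and 2123 mm tall, stand 672 mm apart (outside-to-outside). Between them sit 6 shelves, each 24 mm thick and 234 mm deep, spanning the full gap between the sides. The bottom shelf rests on the floor (its underside at z = 0) and the clear gap between one shelf's top and the next shelf's underside is 381 mm.


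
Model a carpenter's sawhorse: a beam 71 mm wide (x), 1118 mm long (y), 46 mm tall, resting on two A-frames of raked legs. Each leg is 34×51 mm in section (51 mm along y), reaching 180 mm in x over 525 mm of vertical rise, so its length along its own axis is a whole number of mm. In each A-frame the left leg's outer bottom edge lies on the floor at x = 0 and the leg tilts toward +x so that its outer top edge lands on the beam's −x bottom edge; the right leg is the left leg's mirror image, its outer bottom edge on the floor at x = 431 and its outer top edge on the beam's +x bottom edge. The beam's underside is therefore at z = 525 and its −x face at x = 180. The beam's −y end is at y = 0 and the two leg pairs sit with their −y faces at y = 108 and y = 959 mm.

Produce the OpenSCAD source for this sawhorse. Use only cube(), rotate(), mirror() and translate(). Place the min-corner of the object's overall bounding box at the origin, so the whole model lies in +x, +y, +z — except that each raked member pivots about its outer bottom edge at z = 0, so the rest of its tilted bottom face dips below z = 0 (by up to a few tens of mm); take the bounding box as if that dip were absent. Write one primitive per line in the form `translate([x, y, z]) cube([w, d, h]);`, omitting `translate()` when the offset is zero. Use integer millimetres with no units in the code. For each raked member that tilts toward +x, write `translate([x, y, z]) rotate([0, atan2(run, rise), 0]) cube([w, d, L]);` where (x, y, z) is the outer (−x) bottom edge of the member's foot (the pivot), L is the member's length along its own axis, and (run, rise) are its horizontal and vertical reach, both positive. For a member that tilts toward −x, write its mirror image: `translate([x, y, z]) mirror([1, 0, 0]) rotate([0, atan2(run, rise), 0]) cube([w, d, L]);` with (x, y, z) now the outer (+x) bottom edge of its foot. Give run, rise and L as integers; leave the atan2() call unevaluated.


// leg length = √(180² + 525²) = 555
// right-leg outer foot x = 2·180 + 71 = 431
// beam min-corner = (180, 0, 525)
translate([180, 0, 525]) cube([71, 1118, 46]);
translate([0, 108, 0]) rotate([0, atan2(180, 525), 0]) cube([34, 51, 555]);
translate([431, 108, 0]) mirror([1, 0, 0]) rotate([0, atan2(180, 525), 0]) cube([34, 51, 555]);
translate([0, 959, 0]) rotate([0, atan2(180, 525), 0]) cube([34, 51, 555]);
translate([431, 959, 0]) mirror([1, 0, 0]) rotate([0, atan2(180, 525), 0]) cube([34, 51, 555]);


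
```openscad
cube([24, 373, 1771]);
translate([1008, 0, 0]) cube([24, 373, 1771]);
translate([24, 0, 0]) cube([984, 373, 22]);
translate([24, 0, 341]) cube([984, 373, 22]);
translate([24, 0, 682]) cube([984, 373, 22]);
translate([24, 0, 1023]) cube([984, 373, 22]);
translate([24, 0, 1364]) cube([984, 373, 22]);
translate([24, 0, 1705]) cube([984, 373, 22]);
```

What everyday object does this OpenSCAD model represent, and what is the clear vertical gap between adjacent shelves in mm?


A bookshelf. The clear shelf gap is 319 mm.

Two tall side panels with 6 horizontal boards between them — a bookshelf. The first two shelf undersides are at z = 0 and z = 341; with shelf thickness 22, the clear gap is 341 − 0 − 22 = 319 mm.


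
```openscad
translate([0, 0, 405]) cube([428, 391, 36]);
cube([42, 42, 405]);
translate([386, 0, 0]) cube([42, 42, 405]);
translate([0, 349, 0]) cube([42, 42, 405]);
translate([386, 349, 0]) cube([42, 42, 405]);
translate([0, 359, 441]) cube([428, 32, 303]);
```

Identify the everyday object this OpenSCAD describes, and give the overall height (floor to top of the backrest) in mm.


A chair. The overall height is 744 mm.

A slab on four corner posts with a tall panel at the back — a chair. The seat slab sits at z = 405 with thickness 36, and the 303 mm backrest starts at the seat top, so the overall height is 405 + 36 + 303 = 744 mm.


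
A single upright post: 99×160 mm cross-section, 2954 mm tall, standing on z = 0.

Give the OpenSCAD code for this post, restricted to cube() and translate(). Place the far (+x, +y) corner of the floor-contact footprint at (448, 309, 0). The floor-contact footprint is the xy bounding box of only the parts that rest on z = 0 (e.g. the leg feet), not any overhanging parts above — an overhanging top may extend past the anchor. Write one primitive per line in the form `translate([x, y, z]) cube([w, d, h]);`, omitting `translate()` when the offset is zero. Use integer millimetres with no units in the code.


translate([349, 149, 0]) cube([99, 160, 2954]);


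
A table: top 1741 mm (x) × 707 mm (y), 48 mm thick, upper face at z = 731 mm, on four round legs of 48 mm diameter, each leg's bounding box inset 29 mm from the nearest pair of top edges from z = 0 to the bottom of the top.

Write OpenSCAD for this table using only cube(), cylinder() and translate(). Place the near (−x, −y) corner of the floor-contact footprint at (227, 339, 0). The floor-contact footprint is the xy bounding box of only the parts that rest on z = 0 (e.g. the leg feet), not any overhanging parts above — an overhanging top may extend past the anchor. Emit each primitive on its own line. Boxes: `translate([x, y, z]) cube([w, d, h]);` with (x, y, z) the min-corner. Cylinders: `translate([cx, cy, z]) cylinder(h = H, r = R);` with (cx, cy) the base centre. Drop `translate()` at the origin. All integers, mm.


translate([198, 310, 683]) cube([1741, 707, 48]);
translate([251, 363, 0]) cylinder(h = 683, r = 24);
translate([1886, 363, 0]) cylinder(h = 683, r = 24);
translate([251, 964, 0]) cylinder(h = 683, r = 24);
translate([1886, 964, 0]) cylinder(h = 683, r = 24);


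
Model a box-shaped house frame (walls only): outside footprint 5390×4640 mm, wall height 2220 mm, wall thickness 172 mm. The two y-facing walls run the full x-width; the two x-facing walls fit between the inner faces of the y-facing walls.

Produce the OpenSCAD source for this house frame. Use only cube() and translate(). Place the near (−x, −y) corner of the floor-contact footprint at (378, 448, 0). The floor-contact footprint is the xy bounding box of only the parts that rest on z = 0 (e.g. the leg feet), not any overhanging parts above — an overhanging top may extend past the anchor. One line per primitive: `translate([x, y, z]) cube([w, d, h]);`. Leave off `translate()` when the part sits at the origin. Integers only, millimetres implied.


translate([378, 448, 0]) cube([5390, 172, 2220]);
translate([378, 4916, 0]) cube([5390, 172, 2220]);
translate([378, 620, 0]) cube([172, 4296, 2220]);
translate([5596, 620, 0]) cube([172, 4296, 2220]);


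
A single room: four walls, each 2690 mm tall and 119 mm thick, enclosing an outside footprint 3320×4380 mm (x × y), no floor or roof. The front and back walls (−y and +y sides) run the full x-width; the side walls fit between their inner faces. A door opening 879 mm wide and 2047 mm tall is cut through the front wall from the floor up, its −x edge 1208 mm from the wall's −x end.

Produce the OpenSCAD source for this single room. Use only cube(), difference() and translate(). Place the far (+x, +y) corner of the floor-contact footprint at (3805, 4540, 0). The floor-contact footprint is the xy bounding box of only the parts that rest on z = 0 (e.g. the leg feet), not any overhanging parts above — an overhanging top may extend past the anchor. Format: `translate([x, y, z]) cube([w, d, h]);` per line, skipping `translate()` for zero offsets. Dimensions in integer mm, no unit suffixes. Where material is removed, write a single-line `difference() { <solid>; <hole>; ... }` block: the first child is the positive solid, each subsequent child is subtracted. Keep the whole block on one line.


difference() { translate([485, 160, 0]) cube([3320, 119, 2690]); translate([1693, 160, 0]) cube([879, 119, 2047]); }
translate([485, 4421, 0]) cube([3320, 119, 2690]);
translate([485, 279, 0]) cube([119, 4142, 2690]);
translate([3686, 279, 0]) cube([119, 4142, 2690]);


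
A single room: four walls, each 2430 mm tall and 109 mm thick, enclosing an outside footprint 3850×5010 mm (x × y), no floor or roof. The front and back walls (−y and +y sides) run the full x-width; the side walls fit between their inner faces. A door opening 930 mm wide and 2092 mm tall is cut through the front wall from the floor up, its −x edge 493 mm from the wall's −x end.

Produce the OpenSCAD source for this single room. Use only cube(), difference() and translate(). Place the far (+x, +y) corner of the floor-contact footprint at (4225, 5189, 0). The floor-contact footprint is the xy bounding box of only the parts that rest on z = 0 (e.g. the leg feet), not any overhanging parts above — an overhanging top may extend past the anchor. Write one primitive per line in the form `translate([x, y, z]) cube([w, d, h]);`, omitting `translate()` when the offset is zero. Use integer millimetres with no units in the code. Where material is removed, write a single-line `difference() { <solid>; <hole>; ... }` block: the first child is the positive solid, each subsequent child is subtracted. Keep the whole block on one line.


difference() { translate([375, 179, 0]) cube([3850, 109, 2430]); translate([868, 179, 0]) cube([930, 109, 2092]); }
translate([375, 5080, 0]) cube([3850, 109, 2430]);
translate([375, 288, 0]) cube([109, 4792, 2430]);
translate([4116, 288, 0]) cube([109, 4792, 2430]);


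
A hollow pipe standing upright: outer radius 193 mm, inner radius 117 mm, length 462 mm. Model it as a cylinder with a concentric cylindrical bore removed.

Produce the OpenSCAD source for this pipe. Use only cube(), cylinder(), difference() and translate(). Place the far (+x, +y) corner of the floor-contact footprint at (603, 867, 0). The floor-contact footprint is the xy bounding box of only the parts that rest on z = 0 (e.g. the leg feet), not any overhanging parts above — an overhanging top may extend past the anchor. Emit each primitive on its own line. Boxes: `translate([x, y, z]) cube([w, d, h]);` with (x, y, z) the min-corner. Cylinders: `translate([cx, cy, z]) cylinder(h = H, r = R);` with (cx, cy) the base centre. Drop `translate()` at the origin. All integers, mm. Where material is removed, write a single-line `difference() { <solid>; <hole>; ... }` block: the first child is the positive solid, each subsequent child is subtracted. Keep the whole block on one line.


difference() { translate([410, 674, 0]) cylinder(h = 462, r = 193); translate([410, 674, 0]) cylinder(h = 462, r = 117); }


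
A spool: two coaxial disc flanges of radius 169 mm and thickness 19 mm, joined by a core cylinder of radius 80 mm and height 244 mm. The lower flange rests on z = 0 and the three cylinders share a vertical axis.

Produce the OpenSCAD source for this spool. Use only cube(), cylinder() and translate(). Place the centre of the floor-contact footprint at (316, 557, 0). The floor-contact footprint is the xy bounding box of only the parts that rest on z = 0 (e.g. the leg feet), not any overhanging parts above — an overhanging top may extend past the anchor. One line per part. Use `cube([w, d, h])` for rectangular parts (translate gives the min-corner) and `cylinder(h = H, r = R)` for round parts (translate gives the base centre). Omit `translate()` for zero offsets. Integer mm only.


translate([316, 557, 0]) cylinder(h = 19, r = 169);
translate([316, 557, 19]) cylinder(h = 244, r = 80);
translate([316, 557, 263]) cylinder(h = 19, r = 169);


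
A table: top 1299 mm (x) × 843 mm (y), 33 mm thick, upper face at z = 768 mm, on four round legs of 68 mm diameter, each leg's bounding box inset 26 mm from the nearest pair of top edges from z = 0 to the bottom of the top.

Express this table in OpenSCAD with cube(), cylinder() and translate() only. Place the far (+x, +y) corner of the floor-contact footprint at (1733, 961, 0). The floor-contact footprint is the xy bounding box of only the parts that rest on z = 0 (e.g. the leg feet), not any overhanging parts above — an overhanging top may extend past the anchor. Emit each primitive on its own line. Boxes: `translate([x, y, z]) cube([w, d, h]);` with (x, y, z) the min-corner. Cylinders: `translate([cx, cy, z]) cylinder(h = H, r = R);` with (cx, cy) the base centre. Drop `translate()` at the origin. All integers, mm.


translate([460, 144, 735]) cube([1299, 843, 33]);
translate([520, 204, 0]) cylinder(h = 735, r = 34);
translate([1699, 204, 0]) cylinder(h = 735, r = 34);
translate([520, 927, 0]) cylinder(h = 735, r = 34);
translate([1699, 927, 0]) cylinder(h = 735, r = 34);


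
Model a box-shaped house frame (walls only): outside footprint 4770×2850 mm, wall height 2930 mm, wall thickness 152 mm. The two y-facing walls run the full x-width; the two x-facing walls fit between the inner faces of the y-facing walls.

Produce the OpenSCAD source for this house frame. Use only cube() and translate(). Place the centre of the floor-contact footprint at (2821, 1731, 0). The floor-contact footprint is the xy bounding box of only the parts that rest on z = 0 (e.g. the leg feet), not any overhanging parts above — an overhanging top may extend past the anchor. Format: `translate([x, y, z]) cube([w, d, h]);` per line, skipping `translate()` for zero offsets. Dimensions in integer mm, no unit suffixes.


translate([436, 306, 0]) cube([4770, 152, 2930]);
translate([436, 3004, 0]) cube([4770, 152, 2930]);
translate([436, 458, 0]) cube([152, 2546, 2930]);
translate([5054, 458, 0]) cube([152, 2546, 2930]);


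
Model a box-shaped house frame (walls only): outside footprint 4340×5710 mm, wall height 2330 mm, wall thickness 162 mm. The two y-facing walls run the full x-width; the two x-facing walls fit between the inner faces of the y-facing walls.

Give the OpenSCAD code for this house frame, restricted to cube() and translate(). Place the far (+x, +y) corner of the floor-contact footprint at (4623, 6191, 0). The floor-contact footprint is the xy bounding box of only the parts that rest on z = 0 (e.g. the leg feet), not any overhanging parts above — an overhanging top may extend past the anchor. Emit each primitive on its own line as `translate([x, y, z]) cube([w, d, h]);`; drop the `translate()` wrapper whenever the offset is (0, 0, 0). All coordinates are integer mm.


translate([283, 481, 0]) cube([4340, 162, 2330]);
translate([283, 6029, 0]) cube([4340, 162, 2330]);
translate([283, 643, 0]) cube([162, 5386, 2330]);
translate([4461, 643, 0]) cube([162, 5386, 2330]);


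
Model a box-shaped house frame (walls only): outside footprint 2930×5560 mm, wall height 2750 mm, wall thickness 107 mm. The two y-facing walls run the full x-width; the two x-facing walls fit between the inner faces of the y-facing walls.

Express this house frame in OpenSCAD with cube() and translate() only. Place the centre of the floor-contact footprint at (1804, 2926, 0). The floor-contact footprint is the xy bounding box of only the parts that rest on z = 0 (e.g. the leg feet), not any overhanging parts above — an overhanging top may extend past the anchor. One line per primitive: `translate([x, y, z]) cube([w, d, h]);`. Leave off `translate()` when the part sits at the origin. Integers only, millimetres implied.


translate([339, 146, 0]) cube([2930, 107, 2750]);
translate([339, 5599, 0]) cube([2930, 107, 2750]);
translate([339, 253, 0]) cube([107, 5346, 2750]);
translate([3162, 253, 0]) cube([107, 5346, 2750]);


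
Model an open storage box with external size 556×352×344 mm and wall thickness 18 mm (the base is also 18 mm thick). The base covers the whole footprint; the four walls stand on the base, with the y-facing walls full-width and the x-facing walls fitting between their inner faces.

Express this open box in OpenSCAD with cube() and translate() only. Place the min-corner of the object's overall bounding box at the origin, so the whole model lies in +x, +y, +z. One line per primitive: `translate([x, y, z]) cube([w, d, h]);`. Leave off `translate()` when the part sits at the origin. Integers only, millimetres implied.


cube([556, 352, 18]);
translate([0, 0, 18]) cube([556, 18, 326]);
translate([0, 334, 18]) cube([556, 18, 326]);
translate([0, 18, 18]) cube([18, 316, 326]);
translate([538, 18, 18]) cube([18, 316, 326]);


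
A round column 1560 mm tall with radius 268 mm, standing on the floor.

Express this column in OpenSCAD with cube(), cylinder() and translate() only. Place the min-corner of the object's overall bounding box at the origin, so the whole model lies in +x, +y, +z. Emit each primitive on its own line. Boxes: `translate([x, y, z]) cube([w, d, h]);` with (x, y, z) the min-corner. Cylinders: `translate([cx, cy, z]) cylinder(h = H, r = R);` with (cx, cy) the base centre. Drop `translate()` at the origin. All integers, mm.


translate([268, 268, 0]) cylinder(h = 1560, r = 268);


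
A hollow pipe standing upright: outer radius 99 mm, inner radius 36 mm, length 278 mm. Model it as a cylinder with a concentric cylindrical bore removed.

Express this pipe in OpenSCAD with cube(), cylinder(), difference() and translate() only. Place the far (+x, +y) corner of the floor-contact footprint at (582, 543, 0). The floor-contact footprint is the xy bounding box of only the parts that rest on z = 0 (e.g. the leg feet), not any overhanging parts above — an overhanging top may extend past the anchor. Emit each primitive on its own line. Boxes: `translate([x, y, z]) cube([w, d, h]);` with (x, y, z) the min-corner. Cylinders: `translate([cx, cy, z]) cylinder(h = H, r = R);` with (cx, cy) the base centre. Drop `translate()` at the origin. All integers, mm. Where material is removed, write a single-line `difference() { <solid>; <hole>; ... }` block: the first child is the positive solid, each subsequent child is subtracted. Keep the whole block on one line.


difference() { translate([483, 444, 0]) cylinder(h = 278, r = 99); translate([483, 444, 0]) cylinder(h = 278, r = 36); }


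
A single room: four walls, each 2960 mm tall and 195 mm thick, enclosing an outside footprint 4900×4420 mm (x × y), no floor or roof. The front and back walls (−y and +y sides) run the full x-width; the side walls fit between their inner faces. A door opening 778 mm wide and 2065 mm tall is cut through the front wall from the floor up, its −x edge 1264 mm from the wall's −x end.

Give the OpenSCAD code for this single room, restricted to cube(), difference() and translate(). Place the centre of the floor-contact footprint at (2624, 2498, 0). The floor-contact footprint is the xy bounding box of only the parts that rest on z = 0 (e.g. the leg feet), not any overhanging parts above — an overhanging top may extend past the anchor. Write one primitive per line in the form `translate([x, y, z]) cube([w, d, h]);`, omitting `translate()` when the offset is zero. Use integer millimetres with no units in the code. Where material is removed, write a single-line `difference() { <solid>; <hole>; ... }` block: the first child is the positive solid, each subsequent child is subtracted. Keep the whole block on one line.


difference() { translate([174, 288, 0]) cube([4900, 195, 2960]); translate([1438, 288, 0]) cube([778, 195, 2065]); }
translate([174, 4513, 0]) cube([4900, 195, 2960]);
translate([174, 483, 0]) cube([195, 4030, 2960]);
translate([4879, 483, 0]) cube([195, 4030, 2960]);


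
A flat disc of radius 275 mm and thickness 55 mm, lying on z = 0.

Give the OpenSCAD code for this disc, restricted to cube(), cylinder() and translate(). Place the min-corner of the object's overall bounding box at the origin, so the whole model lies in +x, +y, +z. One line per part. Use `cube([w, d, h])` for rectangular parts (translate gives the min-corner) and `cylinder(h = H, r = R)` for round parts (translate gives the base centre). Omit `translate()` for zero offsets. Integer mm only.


translate([275, 275, 0]) cylinder(h = 55, r = 275);
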